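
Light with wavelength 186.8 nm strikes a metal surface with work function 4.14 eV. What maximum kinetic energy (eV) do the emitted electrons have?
2.4973 eV

Using Einstein's photoelectric equation: KE_max = hf - φ = hc/λ - φ

First, calculate the photon energy:
E_photon = hc/λ = (6.626×10⁻³⁴ J·s)(3×10⁸ m/s) / (186.8×10⁻⁹ m)
E_photon = 6.6373 eV

Then, the maximum kinetic energy:
KE_max = E_photon - φ = 6.6373 eV - 4.14 eV = 2.4973 eV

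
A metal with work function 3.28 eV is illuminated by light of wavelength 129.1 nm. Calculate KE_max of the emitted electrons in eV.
6.3237 eV

Using Einstein's photoelectric equation: KE_max = hf - φ = hc/λ - φ

First, calculate the photon energy:
E_photon = hc/λ = (6.626×10⁻³⁴ J·s)(3×10⁸ m/s) / (129.1×10⁻⁹ m)
E_photon = 9.6037 eV

Then, the maximum kinetic energy:
KE_max = E_photon - φ = 9.6037 eV - 3.28 eV = 6.3237 eV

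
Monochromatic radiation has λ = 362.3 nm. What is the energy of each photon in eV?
3.4221 eV

Using E = hf = hc/λ:

E = hc/λ = (6.626×10⁻³⁴ J·s)(3×10⁸ m/s) / (362.3×10⁻⁹ m)
E = 3.4221 eV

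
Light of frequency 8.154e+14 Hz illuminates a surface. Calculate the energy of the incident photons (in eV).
3.3722 eV

Using E = hf:

E = hf = (6.626×10⁻³⁴ J·s)(8.154e+14 Hz)
E = 3.3722 eV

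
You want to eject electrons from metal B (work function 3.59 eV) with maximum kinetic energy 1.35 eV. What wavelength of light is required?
250.98 nm

From Einstein's equation: KE_max = hc/λ - φ

Rearranging for λ:
hc/λ = KE_max + φ
λ = hc/(KE_max + φ)

Required photon energy:
E_photon = KE_max + φ = 1.35 + 3.59 = 4.94 eV

Required wavelength:
λ = hc/E_photon = (6.626×10⁻³⁴)(3×10⁸) / (4.94 × 1.602×10⁻¹⁹)
λ = 250.98 nm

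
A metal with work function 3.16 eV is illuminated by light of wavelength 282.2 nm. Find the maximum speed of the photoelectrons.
6.5871e+05 m/s

First, find the maximum kinetic energy:
E_photon = hc/λ = 4.3935 eV
KE_max = E_photon - φ = 4.3935 - 3.16 = 1.2335 eV

Convert to Joules: KE_max = 1.2335 × 1.602×10⁻¹⁹ J = 1.9763e-19 J

Then use KE = ½mv² to find velocity:
v = √(2·KE/m) = √(2 × 1.9763e-19 J / 9.109e-31 kg)
v = 6.5871e+05 m/s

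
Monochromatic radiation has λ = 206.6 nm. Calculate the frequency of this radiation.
1.4511e+15 Hz

Using the wave equation: c = fλ

Solving for frequency:
f = c/λ = (3×10⁸ m/s) / (206.6×10⁻⁹ m)
f = 1.4511e+15 Hz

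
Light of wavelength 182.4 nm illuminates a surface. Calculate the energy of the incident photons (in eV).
6.7974 eV

Using E = hf = hc/λ:

E = hc/λ = (6.626×10⁻³⁴ J·s)(3×10⁸ m/s) / (182.4×10⁻⁹ m)
E = 6.7974 eV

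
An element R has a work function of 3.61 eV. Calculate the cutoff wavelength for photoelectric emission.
343.45 nm

The threshold wavelength is when the photon energy equals the work function:
hc/λ₀ = φ

Solving for λ₀:
λ₀ = hc/φ = (6.626×10⁻³⁴ J·s)(3×10⁸ m/s) / (3.61 eV × 1.602×10⁻¹⁹ J/eV)
λ₀ = 343.45 nm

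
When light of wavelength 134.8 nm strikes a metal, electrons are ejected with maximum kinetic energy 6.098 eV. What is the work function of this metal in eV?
3.10 eV

From Einstein's photoelectric equation: KE_max = hf - φ = hc/λ - φ

Rearranging for φ:
φ = hc/λ - KE_max

Calculate photon energy:
E_photon = hc/λ = 9.1976 eV

Therefore:
φ = 9.1976 - 6.098 = 3.10 eV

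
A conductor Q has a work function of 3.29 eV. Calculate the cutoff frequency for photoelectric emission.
7.9552e+14 Hz

The threshold frequency is when the photon energy equals the work function:
hf₀ = φ

Solving for f₀:
f₀ = φ/h = (3.29 eV × 1.602×10⁻¹⁹ J/eV) / (6.626×10⁻³⁴ J·s)
f₀ = 7.9552e+14 Hz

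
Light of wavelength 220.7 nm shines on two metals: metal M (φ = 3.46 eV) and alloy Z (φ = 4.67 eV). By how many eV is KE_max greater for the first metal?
1.2100 eV

Using KE_max = hc/λ - φ for each metal:

Photon energy: E = hc/λ = 5.6178 eV

For metal M (φ₁ = 3.46 eV):
KE₁ = E - φ₁ = 5.6178 - 3.46 = 2.1578 eV

For alloy Z (φ₂ = 4.67 eV):
KE₂ = E - φ₂ = 5.6178 - 4.67 = 0.9478 eV

Difference:
ΔKE = KE₁ - KE₂ = 2.1578 - 0.9478 = 1.2100 eV

Note: The difference equals the difference in work functions: 4.67 - 3.46 = 1.21 eV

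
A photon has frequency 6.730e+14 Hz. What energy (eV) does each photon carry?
2.7833 eV

Using E = hf:

E = hf = (6.626×10⁻³⁴ J·s)(6.730e+14 Hz)
E = 2.7833 eV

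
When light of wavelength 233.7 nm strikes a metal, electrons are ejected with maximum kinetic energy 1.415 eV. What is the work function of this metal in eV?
3.89 eV

From Einstein's photoelectric equation: KE_max = hf - φ = hc/λ - φ

Rearranging for φ:
φ = hc/λ - KE_max

Calculate photon energy:
E_photon = hc/λ = 5.3053 eV

Therefore:
φ = 5.3053 - 1.415 = 3.89 eV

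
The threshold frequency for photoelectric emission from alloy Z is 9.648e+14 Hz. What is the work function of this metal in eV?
3.99 eV

At the threshold frequency, photon energy equals work function:
φ = hf₀

Calculating:
φ = (6.626×10⁻³⁴ J·s)(9.648e+14 Hz)
φ = 3.99 eV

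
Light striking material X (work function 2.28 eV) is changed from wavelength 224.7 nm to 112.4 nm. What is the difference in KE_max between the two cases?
5.5129 eV

Using Einstein's equation: KE_max = hc/λ - φ

For λ₁ = 224.7 nm:
KE₁ = hc/λ₁ - φ = 5.5178 - 2.28 = 3.2378 eV

For λ₂ = 112.4 nm:
KE₂ = hc/λ₂ - φ = 11.0306 - 2.28 = 8.7506 eV

Change in KE:
ΔKE = KE₂ - KE₁ = 8.7506 - 3.2378 = 5.5129 eV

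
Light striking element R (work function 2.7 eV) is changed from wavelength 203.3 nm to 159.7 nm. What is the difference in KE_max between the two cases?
1.6650 eV

Using Einstein's equation: KE_max = hc/λ - φ

For λ₁ = 203.3 nm:
KE₁ = hc/λ₁ - φ = 6.0986 - 2.7 = 3.3986 eV

For λ₂ = 159.7 nm:
KE₂ = hc/λ₂ - φ = 7.7636 - 2.7 = 5.0636 eV

Change in KE:
ΔKE = KE₂ - KE₁ = 5.0636 - 3.3986 = 1.6650 eV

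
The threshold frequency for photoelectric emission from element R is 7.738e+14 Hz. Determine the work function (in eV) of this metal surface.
3.20 eV

At the threshold frequency, photon energy equals work function:
φ = hf₀

Calculating:
φ = (6.626×10⁻³⁴ J·s)(7.738e+14 Hz)
φ = 3.20 eV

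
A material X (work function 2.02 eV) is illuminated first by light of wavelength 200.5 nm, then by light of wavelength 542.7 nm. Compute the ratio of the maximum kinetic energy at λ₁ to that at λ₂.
15.7372

Using Einstein's equation: KE_max = hc/λ - φ

For λ₁ = 200.5 nm:
E₁ = hc/λ₁ = 6.1838 eV
KE₁ = E₁ - φ = 6.1838 - 2.02 = 4.1638 eV

For λ₂ = 542.7 nm:
E₂ = hc/λ₂ = 2.2846 eV
KE₂ = E₂ - φ = 2.2846 - 2.02 = 0.2646 eV

Ratio: KE₁/KE₂ = 4.1638/0.2646 = 15.7372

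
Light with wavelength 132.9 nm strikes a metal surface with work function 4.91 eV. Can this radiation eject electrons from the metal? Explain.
Yes

For photoemission, the photon energy must exceed the work function.

Photon energy: E = hc/λ = 9.3291 eV
Work function: φ = 4.91 eV

Since E_photon (9.3291 eV) > φ (4.91 eV), photoemission WILL occur.
The threshold wavelength is λ₀ = hc/φ = 252.5 nm.
Since 132.9 nm < 252.5 nm, the light has sufficient energy.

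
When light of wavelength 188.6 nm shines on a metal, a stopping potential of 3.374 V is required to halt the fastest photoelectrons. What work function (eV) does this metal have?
3.20 eV

The stopping potential gives the maximum kinetic energy: KE_max = eV_s = 3.374 eV

From Einstein's photoelectric equation: KE_max = hc/λ - φ
Rearranging: φ = hc/λ - KE_max

Calculate photon energy:
E_photon = hc/λ = (6.626×10⁻³⁴ J·s)(3×10⁸ m/s) / (188.6×10⁻⁹ m) = 6.5739 eV

Therefore:
φ = 6.5739 - 3.374 = 3.20 eV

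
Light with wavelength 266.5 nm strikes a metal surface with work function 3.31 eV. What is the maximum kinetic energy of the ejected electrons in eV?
1.3423 eV

Using Einstein's photoelectric equation: KE_max = hf - φ = hc/λ - φ

First, calculate the photon energy:
E_photon = hc/λ = (6.626×10⁻³⁴ J·s)(3×10⁸ m/s) / (266.5×10⁻⁹ m)
E_photon = 4.6523 eV

Then, the maximum kinetic energy:
KE_max = E_photon - φ = 4.6523 eV - 3.31 eV = 1.3423 eV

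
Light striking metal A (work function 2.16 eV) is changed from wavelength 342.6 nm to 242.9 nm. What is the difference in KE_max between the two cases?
1.4854 eV

Using Einstein's equation: KE_max = hc/λ - φ

For λ₁ = 342.6 nm:
KE₁ = hc/λ₁ - φ = 3.6189 - 2.16 = 1.4589 eV

For λ₂ = 242.9 nm:
KE₂ = hc/λ₂ - φ = 5.1043 - 2.16 = 2.9443 eV

Change in KE:
ΔKE = KE₂ - KE₁ = 2.9443 - 1.4589 = 1.4854 eV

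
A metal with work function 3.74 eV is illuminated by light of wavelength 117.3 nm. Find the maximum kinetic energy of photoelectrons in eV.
6.8298 eV

Using Einstein's photoelectric equation: KE_max = hf - φ = hc/λ - φ

First, calculate the photon energy:
E_photon = hc/λ = (6.626×10⁻³⁴ J·s)(3×10⁸ m/s) / (117.3×10⁻⁹ m)
E_photon = 10.5698 eV

Then, the maximum kinetic energy:
KE_max = E_photon - φ = 10.5698 eV - 3.74 eV = 6.8298 eV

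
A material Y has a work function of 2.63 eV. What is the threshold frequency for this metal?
6.3593e+14 Hz

The threshold frequency is when the photon energy equals the work function:
hf₀ = φ

Solving for f₀:
f₀ = φ/h = (2.63 eV × 1.602×10⁻¹⁹ J/eV) / (6.626×10⁻³⁴ J·s)
f₀ = 6.3593e+14 Hz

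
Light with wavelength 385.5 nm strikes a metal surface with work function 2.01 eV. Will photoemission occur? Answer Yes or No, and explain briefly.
Yes

For photoemission, the photon energy must exceed the work function.

Photon energy: E = hc/λ = 3.2162 eV
Work function: φ = 2.01 eV

Since E_photon (3.2162 eV) > φ (2.01 eV), photoemission WILL occur.
The threshold wavelength is λ₀ = hc/φ = 616.8 nm.
Since 385.5 nm < 616.8 nm, the light has sufficient energy.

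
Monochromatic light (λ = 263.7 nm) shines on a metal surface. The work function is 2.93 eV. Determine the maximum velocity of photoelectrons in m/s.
7.8945e+05 m/s

First, find the maximum kinetic energy:
E_photon = hc/λ = 4.7017 eV
KE_max = E_photon - φ = 4.7017 - 2.93 = 1.7717 eV

Convert to Joules: KE_max = 1.7717 × 1.602×10⁻¹⁹ J = 2.8386e-19 J

Then use KE = ½mv² to find velocity:
v = √(2·KE/m) = √(2 × 2.8386e-19 J / 9.109e-31 kg)
v = 7.8945e+05 m/s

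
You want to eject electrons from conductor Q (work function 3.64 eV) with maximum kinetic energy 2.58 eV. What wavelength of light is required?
199.33 nm

From Einstein's equation: KE_max = hc/λ - φ

Rearranging for λ:
hc/λ = KE_max + φ
λ = hc/(KE_max + φ)

Required photon energy:
E_photon = KE_max + φ = 2.58 + 3.64 = 6.22 eV

Required wavelength:
λ = hc/E_photon = (6.626×10⁻³⁴)(3×10⁸) / (6.22 × 1.602×10⁻¹⁹)
λ = 199.33 nm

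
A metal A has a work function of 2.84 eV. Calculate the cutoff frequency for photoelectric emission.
6.8671e+14 Hz

The threshold frequency is when the photon energy equals the work function:
hf₀ = φ

Solving for f₀:
f₀ = φ/h = (2.84 eV × 1.602×10⁻¹⁹ J/eV) / (6.626×10⁻³⁴ J·s)
f₀ = 6.8671e+14 Hz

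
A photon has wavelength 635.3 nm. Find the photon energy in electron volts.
1.9516 eV

Using E = hf = hc/λ:

E = hc/λ = (6.626×10⁻³⁴ J·s)(3×10⁸ m/s) / (635.3×10⁻⁹ m)
E = 1.9516 eV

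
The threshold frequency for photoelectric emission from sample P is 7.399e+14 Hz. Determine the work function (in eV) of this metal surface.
3.06 eV

At the threshold frequency, photon energy equals work function:
φ = hf₀

Calculating:
φ = (6.626×10⁻³⁴ J·s)(7.399e+14 Hz)
φ = 3.06 eV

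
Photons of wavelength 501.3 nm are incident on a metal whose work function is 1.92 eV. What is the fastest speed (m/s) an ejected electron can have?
4.4115e+05 m/s

First, find the maximum kinetic energy:
E_photon = hc/λ = 2.4733 eV
KE_max = E_photon - φ = 2.4733 - 1.92 = 0.5533 eV

Convert to Joules: KE_max = 0.5533 × 1.602×10⁻¹⁹ J = 8.8641e-20 J

Then use KE = ½mv² to find velocity:
v = √(2·KE/m) = √(2 × 8.8641e-20 J / 9.109e-31 kg)
v = 4.4115e+05 m/s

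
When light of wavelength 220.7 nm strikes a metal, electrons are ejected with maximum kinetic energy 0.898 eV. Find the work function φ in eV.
4.72 eV

From Einstein's photoelectric equation: KE_max = hf - φ = hc/λ - φ

Rearranging for φ:
φ = hc/λ - KE_max

Calculate photon energy:
E_photon = hc/λ = 5.6178 eV

Therefore:
φ = 5.6178 - 0.898 = 4.72 eV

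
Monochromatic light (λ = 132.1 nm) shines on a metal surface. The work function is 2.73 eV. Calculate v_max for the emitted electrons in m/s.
1.5301e+06 m/s

First, find the maximum kinetic energy:
E_photon = hc/λ = 9.3856 eV
KE_max = E_photon - φ = 9.3856 - 2.73 = 6.6556 eV

Convert to Joules: KE_max = 6.6556 × 1.602×10⁻¹⁹ J = 1.0663e-18 J

Then use KE = ½mv² to find velocity:
v = √(2·KE/m) = √(2 × 1.0663e-18 J / 9.109e-31 kg)
v = 1.5301e+06 m/s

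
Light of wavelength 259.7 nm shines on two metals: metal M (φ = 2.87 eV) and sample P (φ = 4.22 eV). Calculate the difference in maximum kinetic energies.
1.3500 eV

Using KE_max = hc/λ - φ for each metal:

Photon energy: E = hc/λ = 4.7741 eV

For metal M (φ₁ = 2.87 eV):
KE₁ = E - φ₁ = 4.7741 - 2.87 = 1.9041 eV

For sample P (φ₂ = 4.22 eV):
KE₂ = E - φ₂ = 4.7741 - 4.22 = 0.5541 eV

Difference:
ΔKE = KE₁ - KE₂ = 1.9041 - 0.5541 = 1.3500 eV

Note: The difference equals the difference in work functions: 4.22 - 2.87 = 1.35 eV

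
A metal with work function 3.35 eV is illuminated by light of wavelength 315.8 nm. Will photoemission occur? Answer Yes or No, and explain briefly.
Yes

For photoemission, the photon energy must exceed the work function.

Photon energy: E = hc/λ = 3.9260 eV
Work function: φ = 3.35 eV

Since E_photon (3.9260 eV) > φ (3.35 eV), photoemission WILL occur.
The threshold wavelength is λ₀ = hc/φ = 370.1 nm.
Since 315.8 nm < 370.1 nm, the light has sufficient energy.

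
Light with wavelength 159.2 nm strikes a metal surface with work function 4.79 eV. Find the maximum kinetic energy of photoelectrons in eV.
2.9980 eV

Using Einstein's photoelectric equation: KE_max = hf - φ = hc/λ - φ

First, calculate the photon energy:
E_photon = hc/λ = (6.626×10⁻³⁴ J·s)(3×10⁸ m/s) / (159.2×10⁻⁹ m)
E_photon = 7.7880 eV

Then, the maximum kinetic energy:
KE_max = E_photon - φ = 7.7880 eV - 4.79 eV = 2.9980 eV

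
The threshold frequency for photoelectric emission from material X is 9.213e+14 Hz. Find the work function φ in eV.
3.81 eV

At the threshold frequency, photon energy equals work function:
φ = hf₀

Calculating:
φ = (6.626×10⁻³⁴ J·s)(9.213e+14 Hz)
φ = 3.81 eV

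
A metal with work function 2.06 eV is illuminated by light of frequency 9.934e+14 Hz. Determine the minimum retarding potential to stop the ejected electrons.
2.0484 V

The stopping potential V_s satisfies: eV_s = KE_max

First, find KE_max using Einstein's equation:
E_photon = hf = (6.626×10⁻³⁴ J·s)(9.934e+14 Hz) = 4.1084 eV
KE_max = E_photon - φ = 4.1084 - 2.06 = 2.0484 eV

Since eV_s = KE_max:
V_s = KE_max/e = 2.0484 V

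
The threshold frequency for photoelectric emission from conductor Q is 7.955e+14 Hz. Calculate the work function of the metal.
3.29 eV

At the threshold frequency, photon energy equals work function:
φ = hf₀

Calculating:
φ = (6.626×10⁻³⁴ J·s)(7.955e+14 Hz)
φ = 3.29 eV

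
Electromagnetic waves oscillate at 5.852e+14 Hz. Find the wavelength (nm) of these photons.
512.29 nm

Using the wave equation: c = fλ

Solving for wavelength:
λ = c/f = (3×10⁸ m/s) / (5.852e+14 Hz)
λ = 512.29 nm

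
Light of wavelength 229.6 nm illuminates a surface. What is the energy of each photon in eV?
5.4000 eV

Using E = hf = hc/λ:

E = hc/λ = (6.626×10⁻³⁴ J·s)(3×10⁸ m/s) / (229.6×10⁻⁹ m)
E = 5.4000 eV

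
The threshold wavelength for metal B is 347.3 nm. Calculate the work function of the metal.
3.57 eV

At the threshold wavelength, photon energy equals work function:
φ = hc/λ₀

Calculating:
φ = (6.626×10⁻³⁴ J·s)(3×10⁸ m/s) / (347.3×10⁻⁹ m)
φ = 3.57 eV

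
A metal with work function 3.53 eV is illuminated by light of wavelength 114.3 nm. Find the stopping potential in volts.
7.3173 V

The stopping potential V_s satisfies: eV_s = KE_max

First, find KE_max using Einstein's equation:
E_photon = hc/λ = 10.8473 eV
KE_max = E_photon - φ = 10.8473 - 3.53 = 7.3173 eV

Since eV_s = KE_max:
V_s = KE_max/e = 7.3173 V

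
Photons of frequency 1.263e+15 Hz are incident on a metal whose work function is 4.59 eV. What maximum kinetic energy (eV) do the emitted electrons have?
0.6333 eV

Using Einstein's photoelectric equation: KE_max = hf - φ

First, calculate the photon energy:
E_photon = hf = (6.626×10⁻³⁴ J·s)(1.263e+15 Hz)
E_photon = 5.2233 eV

Then, the maximum kinetic energy:
KE_max = E_photon - φ = 5.2233 eV - 4.59 eV = 0.6333 eV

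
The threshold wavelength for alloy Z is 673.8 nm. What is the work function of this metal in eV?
1.84 eV

At the threshold wavelength, photon energy equals work function:
φ = hc/λ₀

Calculating:
φ = (6.626×10⁻³⁴ J·s)(3×10⁸ m/s) / (673.8×10⁻⁹ m)
φ = 1.84 eV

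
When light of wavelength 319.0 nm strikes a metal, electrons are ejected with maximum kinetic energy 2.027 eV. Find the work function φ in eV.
1.86 eV

From Einstein's photoelectric equation: KE_max = hf - φ = hc/λ - φ

Rearranging for φ:
φ = hc/λ - KE_max

Calculate photon energy:
E_photon = hc/λ = 3.8867 eV

Therefore:
φ = 3.8867 - 2.027 = 1.86 eV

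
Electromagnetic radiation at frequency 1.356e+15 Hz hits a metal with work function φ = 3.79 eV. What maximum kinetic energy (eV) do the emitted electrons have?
1.8180 eV

Using Einstein's photoelectric equation: KE_max = hf - φ

First, calculate the photon energy:
E_photon = hf = (6.626×10⁻³⁴ J·s)(1.356e+15 Hz)
E_photon = 5.6080 eV

Then, the maximum kinetic energy:
KE_max = E_photon - φ = 5.6080 eV - 3.79 eV = 1.8180 eV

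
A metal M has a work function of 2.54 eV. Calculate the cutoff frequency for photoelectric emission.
6.1417e+14 Hz

The threshold frequency is when the photon energy equals the work function:
hf₀ = φ

Solving for f₀:
f₀ = φ/h = (2.54 eV × 1.602×10⁻¹⁹ J/eV) / (6.626×10⁻³⁴ J·s)
f₀ = 6.1417e+14 Hz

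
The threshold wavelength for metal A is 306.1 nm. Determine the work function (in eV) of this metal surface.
4.05 eV

At the threshold wavelength, photon energy equals work function:
φ = hc/λ₀

Calculating:
φ = (6.626×10⁻³⁴ J·s)(3×10⁸ m/s) / (306.1×10⁻⁹ m)
φ = 4.05 eV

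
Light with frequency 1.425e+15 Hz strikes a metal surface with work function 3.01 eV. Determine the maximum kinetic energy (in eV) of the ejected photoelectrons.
2.8833 eV

Using Einstein's photoelectric equation: KE_max = hf - φ

First, calculate the photon energy:
E_photon = hf = (6.626×10⁻³⁴ J·s)(1.425e+15 Hz)
E_photon = 5.8933 eV

Then, the maximum kinetic energy:
KE_max = E_photon - φ = 5.8933 eV - 3.01 eV = 2.8833 eV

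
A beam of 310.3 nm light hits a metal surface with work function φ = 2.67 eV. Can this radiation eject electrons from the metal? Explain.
Yes

For photoemission, the photon energy must exceed the work function.

Photon energy: E = hc/λ = 3.9956 eV
Work function: φ = 2.67 eV

Since E_photon (3.9956 eV) > φ (2.67 eV), photoemission WILL occur.
The threshold wavelength is λ₀ = hc/φ = 464.4 nm.
Since 310.3 nm < 464.4 nm, the light has sufficient energy.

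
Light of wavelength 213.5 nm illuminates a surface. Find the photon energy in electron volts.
5.8072 eV

Using E = hf = hc/λ:

E = hc/λ = (6.626×10⁻³⁴ J·s)(3×10⁸ m/s) / (213.5×10⁻⁹ m)
E = 5.8072 eV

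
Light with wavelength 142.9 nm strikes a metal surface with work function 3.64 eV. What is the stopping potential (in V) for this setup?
5.0363 V

The stopping potential V_s satisfies: eV_s = KE_max

First, find KE_max using Einstein's equation:
E_photon = hc/λ = 8.6763 eV
KE_max = E_photon - φ = 8.6763 - 3.64 = 5.0363 eV

Since eV_s = KE_max:
V_s = KE_max/e = 5.0363 V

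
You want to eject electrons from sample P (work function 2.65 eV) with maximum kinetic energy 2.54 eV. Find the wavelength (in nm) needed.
238.89 nm

From Einstein's equation: KE_max = hc/λ - φ

Rearranging for λ:
hc/λ = KE_max + φ
λ = hc/(KE_max + φ)

Required photon energy:
E_photon = KE_max + φ = 2.54 + 2.65 = 5.19 eV

Required wavelength:
λ = hc/E_photon = (6.626×10⁻³⁴)(3×10⁸) / (5.19 × 1.602×10⁻¹⁹)
λ = 238.89 nm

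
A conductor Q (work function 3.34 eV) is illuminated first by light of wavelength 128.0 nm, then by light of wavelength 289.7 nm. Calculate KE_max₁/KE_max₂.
6.7532

Using Einstein's equation: KE_max = hc/λ - φ

For λ₁ = 128.0 nm:
E₁ = hc/λ₁ = 9.6863 eV
KE₁ = E₁ - φ = 9.6863 - 3.34 = 6.3463 eV

For λ₂ = 289.7 nm:
E₂ = hc/λ₂ = 4.2797 eV
KE₂ = E₂ - φ = 4.2797 - 3.34 = 0.9397 eV

Ratio: KE₁/KE₂ = 6.3463/0.9397 = 6.7532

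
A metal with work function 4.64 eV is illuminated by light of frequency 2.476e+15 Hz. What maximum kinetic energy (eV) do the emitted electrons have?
5.5999 eV

Using Einstein's photoelectric equation: KE_max = hf - φ

First, calculate the photon energy:
E_photon = hf = (6.626×10⁻³⁴ J·s)(2.476e+15 Hz)
E_photon = 10.2399 eV

Then, the maximum kinetic energy:
KE_max = E_photon - φ = 10.2399 eV - 4.64 eV = 5.5999 eV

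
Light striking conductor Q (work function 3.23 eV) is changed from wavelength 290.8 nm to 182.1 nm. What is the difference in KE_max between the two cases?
2.5450 eV

Using Einstein's equation: KE_max = hc/λ - φ

For λ₁ = 290.8 nm:
KE₁ = hc/λ₁ - φ = 4.2636 - 3.23 = 1.0336 eV

For λ₂ = 182.1 nm:
KE₂ = hc/λ₂ - φ = 6.8086 - 3.23 = 3.5786 eV

Change in KE:
ΔKE = KE₂ - KE₁ = 3.5786 - 1.0336 = 2.5450 eV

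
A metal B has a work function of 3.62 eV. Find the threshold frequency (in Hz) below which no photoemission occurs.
8.7531e+14 Hz

The threshold frequency is when the photon energy equals the work function:
hf₀ = φ

Solving for f₀:
f₀ = φ/h = (3.62 eV × 1.602×10⁻¹⁹ J/eV) / (6.626×10⁻³⁴ J·s)
f₀ = 8.7531e+14 Hz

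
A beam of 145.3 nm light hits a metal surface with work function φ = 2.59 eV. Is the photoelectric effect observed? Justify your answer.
Yes

For photoemission, the photon energy must exceed the work function.

Photon energy: E = hc/λ = 8.5330 eV
Work function: φ = 2.59 eV

Since E_photon (8.5330 eV) > φ (2.59 eV), photoemission WILL occur.
The threshold wavelength is λ₀ = hc/φ = 478.7 nm.
Since 145.3 nm < 478.7 nm, the light has sufficient energy.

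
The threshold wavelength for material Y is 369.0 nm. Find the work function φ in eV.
3.36 eV

At the threshold wavelength, photon energy equals work function:
φ = hc/λ₀

Calculating:
φ = (6.626×10⁻³⁴ J·s)(3×10⁸ m/s) / (369.0×10⁻⁹ m)
φ = 3.36 eV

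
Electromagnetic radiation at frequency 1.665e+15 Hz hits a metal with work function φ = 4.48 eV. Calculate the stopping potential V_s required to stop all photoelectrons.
2.4059 V

The stopping potential V_s satisfies: eV_s = KE_max

First, find KE_max using Einstein's equation:
E_photon = hf = (6.626×10⁻³⁴ J·s)(1.665e+15 Hz) = 6.8859 eV
KE_max = E_photon - φ = 6.8859 - 4.48 = 2.4059 eV

Since eV_s = KE_max:
V_s = KE_max/e = 2.4059 V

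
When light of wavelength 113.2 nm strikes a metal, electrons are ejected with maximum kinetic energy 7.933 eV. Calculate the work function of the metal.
3.02 eV

From Einstein's photoelectric equation: KE_max = hf - φ = hc/λ - φ

Rearranging for φ:
φ = hc/λ - KE_max

Calculate photon energy:
E_photon = hc/λ = 10.9527 eV

Therefore:
φ = 10.9527 - 7.933 = 3.02 eV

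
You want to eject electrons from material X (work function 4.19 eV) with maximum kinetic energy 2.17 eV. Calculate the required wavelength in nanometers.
194.94 nm

From Einstein's equation: KE_max = hc/λ - φ

Rearranging for λ:
hc/λ = KE_max + φ
λ = hc/(KE_max + φ)

Required photon energy:
E_photon = KE_max + φ = 2.17 + 4.19 = 6.36 eV

Required wavelength:
λ = hc/E_photon = (6.626×10⁻³⁴)(3×10⁸) / (6.36 × 1.602×10⁻¹⁹)
λ = 194.94 nm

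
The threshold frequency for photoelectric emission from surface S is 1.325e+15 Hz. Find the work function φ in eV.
5.48 eV

At the threshold frequency, photon energy equals work function:
φ = hf₀

Calculating:
φ = (6.626×10⁻³⁴ J·s)(1.325e+15 Hz)
φ = 5.48 eV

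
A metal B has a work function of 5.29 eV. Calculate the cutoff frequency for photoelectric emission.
1.2791e+15 Hz

The threshold frequency is when the photon energy equals the work function:
hf₀ = φ

Solving for f₀:
f₀ = φ/h = (5.29 eV × 1.602×10⁻¹⁹ J/eV) / (6.626×10⁻³⁴ J·s)
f₀ = 1.2791e+15 Hz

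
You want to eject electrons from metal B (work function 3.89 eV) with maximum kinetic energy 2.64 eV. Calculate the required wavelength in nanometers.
189.87 nm

From Einstein's equation: KE_max = hc/λ - φ

Rearranging for λ:
hc/λ = KE_max + φ
λ = hc/(KE_max + φ)

Required photon energy:
E_photon = KE_max + φ = 2.64 + 3.89 = 6.53 eV

Required wavelength:
λ = hc/E_photon = (6.626×10⁻³⁴)(3×10⁸) / (6.53 × 1.602×10⁻¹⁹)
λ = 189.87 nm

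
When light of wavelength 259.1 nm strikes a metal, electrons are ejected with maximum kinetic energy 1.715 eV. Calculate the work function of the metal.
3.07 eV

From Einstein's photoelectric equation: KE_max = hf - φ = hc/λ - φ

Rearranging for φ:
φ = hc/λ - KE_max

Calculate photon energy:
E_photon = hc/λ = 4.7852 eV

Therefore:
φ = 4.7852 - 1.715 = 3.07 eV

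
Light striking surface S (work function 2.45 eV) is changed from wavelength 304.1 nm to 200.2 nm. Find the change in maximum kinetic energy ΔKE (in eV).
2.1159 eV

Using Einstein's equation: KE_max = hc/λ - φ

For λ₁ = 304.1 nm:
KE₁ = hc/λ₁ - φ = 4.0771 - 2.45 = 1.6271 eV

For λ₂ = 200.2 nm:
KE₂ = hc/λ₂ - φ = 6.1930 - 2.45 = 3.7430 eV

Change in KE:
ΔKE = KE₂ - KE₁ = 3.7430 - 1.6271 = 2.1159 eV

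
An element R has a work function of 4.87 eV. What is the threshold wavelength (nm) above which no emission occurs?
254.59 nm

The threshold wavelength is when the photon energy equals the work function:
hc/λ₀ = φ

Solving for λ₀:
λ₀ = hc/φ = (6.626×10⁻³⁴ J·s)(3×10⁸ m/s) / (4.87 eV × 1.602×10⁻¹⁹ J/eV)
λ₀ = 254.59 nm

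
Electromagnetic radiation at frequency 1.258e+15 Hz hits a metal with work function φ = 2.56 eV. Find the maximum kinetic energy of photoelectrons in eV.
2.6427 eV

Using Einstein's photoelectric equation: KE_max = hf - φ

First, calculate the photon energy:
E_photon = hf = (6.626×10⁻³⁴ J·s)(1.258e+15 Hz)
E_photon = 5.2027 eV

Then, the maximum kinetic energy:
KE_max = E_photon - φ = 5.2027 eV - 2.56 eV = 2.6427 eV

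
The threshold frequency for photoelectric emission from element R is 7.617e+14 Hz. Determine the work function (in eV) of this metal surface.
3.15 eV

At the threshold frequency, photon energy equals work function:
φ = hf₀

Calculating:
φ = (6.626×10⁻³⁴ J·s)(7.617e+14 Hz)
φ = 3.15 eV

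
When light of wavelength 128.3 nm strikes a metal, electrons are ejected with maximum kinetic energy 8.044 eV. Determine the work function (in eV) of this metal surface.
1.62 eV

From Einstein's photoelectric equation: KE_max = hf - φ = hc/λ - φ

Rearranging for φ:
φ = hc/λ - KE_max

Calculate photon energy:
E_photon = hc/λ = 9.6636 eV

Therefore:
φ = 9.6636 - 8.044 = 1.62 eV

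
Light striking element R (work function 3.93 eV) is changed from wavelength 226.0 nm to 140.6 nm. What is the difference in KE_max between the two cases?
3.3322 eV

Using Einstein's equation: KE_max = hc/λ - φ

For λ₁ = 226.0 nm:
KE₁ = hc/λ₁ - φ = 5.4860 - 3.93 = 1.5560 eV

For λ₂ = 140.6 nm:
KE₂ = hc/λ₂ - φ = 8.8182 - 3.93 = 4.8882 eV

Change in KE:
ΔKE = KE₂ - KE₁ = 4.8882 - 1.5560 = 3.3322 eV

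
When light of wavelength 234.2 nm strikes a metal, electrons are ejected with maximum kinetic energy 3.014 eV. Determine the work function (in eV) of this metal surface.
2.28 eV

From Einstein's photoelectric equation: KE_max = hf - φ = hc/λ - φ

Rearranging for φ:
φ = hc/λ - KE_max

Calculate photon energy:
E_photon = hc/λ = 5.2939 eV

Therefore:
φ = 5.2939 - 3.014 = 2.28 eV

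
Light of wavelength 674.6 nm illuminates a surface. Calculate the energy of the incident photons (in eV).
1.8379 eV

Using E = hf = hc/λ:

E = hc/λ = (6.626×10⁻³⁴ J·s)(3×10⁸ m/s) / (674.6×10⁻⁹ m)
E = 1.8379 eV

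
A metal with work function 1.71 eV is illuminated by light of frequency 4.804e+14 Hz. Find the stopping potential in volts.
0.2768 V

The stopping potential V_s satisfies: eV_s = KE_max

First, find KE_max using Einstein's equation:
E_photon = hf = (6.626×10⁻³⁴ J·s)(4.804e+14 Hz) = 1.9868 eV
KE_max = E_photon - φ = 1.9868 - 1.71 = 0.2768 eV

Since eV_s = KE_max:
V_s = KE_max/e = 0.2768 V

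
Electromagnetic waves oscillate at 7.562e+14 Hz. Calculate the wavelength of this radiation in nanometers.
396.45 nm

Using the wave equation: c = fλ

Solving for wavelength:
λ = c/f = (3×10⁸ m/s) / (7.562e+14 Hz)
λ = 396.45 nm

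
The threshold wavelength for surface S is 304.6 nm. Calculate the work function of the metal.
4.07 eV

At the threshold wavelength, photon energy equals work function:
φ = hc/λ₀

Calculating:
φ = (6.626×10⁻³⁴ J·s)(3×10⁸ m/s) / (304.6×10⁻⁹ m)
φ = 4.07 eV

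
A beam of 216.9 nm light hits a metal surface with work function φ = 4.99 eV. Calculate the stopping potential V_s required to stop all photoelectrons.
0.7262 V

The stopping potential V_s satisfies: eV_s = KE_max

First, find KE_max using Einstein's equation:
E_photon = hc/λ = 5.7162 eV
KE_max = E_photon - φ = 5.7162 - 4.99 = 0.7262 eV

Since eV_s = KE_max:
V_s = KE_max/e = 0.7262 V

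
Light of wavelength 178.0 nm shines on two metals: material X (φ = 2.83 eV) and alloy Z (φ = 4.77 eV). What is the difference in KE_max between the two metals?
1.9400 eV

Using KE_max = hc/λ - φ for each metal:

Photon energy: E = hc/λ = 6.9654 eV

For material X (φ₁ = 2.83 eV):
KE₁ = E - φ₁ = 6.9654 - 2.83 = 4.1354 eV

For alloy Z (φ₂ = 4.77 eV):
KE₂ = E - φ₂ = 6.9654 - 4.77 = 2.1954 eV

Difference:
ΔKE = KE₁ - KE₂ = 4.1354 - 2.1954 = 1.9400 eV

Note: The difference equals the difference in work functions: 4.77 - 2.83 = 1.94 eV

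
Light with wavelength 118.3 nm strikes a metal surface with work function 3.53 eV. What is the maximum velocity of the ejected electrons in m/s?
1.5636e+06 m/s

First, find the maximum kinetic energy:
E_photon = hc/λ = 10.4805 eV
KE_max = E_photon - φ = 10.4805 - 3.53 = 6.9505 eV

Convert to Joules: KE_max = 6.9505 × 1.602×10⁻¹⁹ J = 1.1136e-18 J

Then use KE = ½mv² to find velocity:
v = √(2·KE/m) = √(2 × 1.1136e-18 J / 9.109e-31 kg)
v = 1.5636e+06 m/s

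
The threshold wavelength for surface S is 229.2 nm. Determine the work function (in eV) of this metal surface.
5.41 eV

At the threshold wavelength, photon energy equals work function:
φ = hc/λ₀

Calculating:
φ = (6.626×10⁻³⁴ J·s)(3×10⁸ m/s) / (229.2×10⁻⁹ m)
φ = 5.41 eV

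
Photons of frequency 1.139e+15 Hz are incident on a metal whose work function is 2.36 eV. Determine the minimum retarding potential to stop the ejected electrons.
2.3505 V

The stopping potential V_s satisfies: eV_s = KE_max

First, find KE_max using Einstein's equation:
E_photon = hf = (6.626×10⁻³⁴ J·s)(1.139e+15 Hz) = 4.7105 eV
KE_max = E_photon - φ = 4.7105 - 2.36 = 2.3505 eV

Since eV_s = KE_max:
V_s = KE_max/e = 2.3505 V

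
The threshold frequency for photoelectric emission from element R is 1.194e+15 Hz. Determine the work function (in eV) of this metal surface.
4.94 eV

At the threshold frequency, photon energy equals work function:
φ = hf₀

Calculating:
φ = (6.626×10⁻³⁴ J·s)(1.194e+15 Hz)
φ = 4.94 eV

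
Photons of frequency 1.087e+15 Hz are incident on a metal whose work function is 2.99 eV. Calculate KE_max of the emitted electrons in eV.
1.5055 eV

Using Einstein's photoelectric equation: KE_max = hf - φ

First, calculate the photon energy:
E_photon = hf = (6.626×10⁻³⁴ J·s)(1.087e+15 Hz)
E_photon = 4.4955 eV

Then, the maximum kinetic energy:
KE_max = E_photon - φ = 4.4955 eV - 2.99 eV = 1.5055 eV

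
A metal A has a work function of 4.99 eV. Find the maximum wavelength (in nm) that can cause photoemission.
248.47 nm

The threshold wavelength is when the photon energy equals the work function:
hc/λ₀ = φ

Solving for λ₀:
λ₀ = hc/φ = (6.626×10⁻³⁴ J·s)(3×10⁸ m/s) / (4.99 eV × 1.602×10⁻¹⁹ J/eV)
λ₀ = 248.47 nm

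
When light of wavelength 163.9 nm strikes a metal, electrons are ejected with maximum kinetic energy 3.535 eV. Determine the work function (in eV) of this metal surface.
4.03 eV

From Einstein's photoelectric equation: KE_max = hf - φ = hc/λ - φ

Rearranging for φ:
φ = hc/λ - KE_max

Calculate photon energy:
E_photon = hc/λ = 7.5646 eV

Therefore:
φ = 7.5646 - 3.535 = 4.03 eV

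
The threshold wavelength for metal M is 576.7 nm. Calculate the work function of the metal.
2.15 eV

At the threshold wavelength, photon energy equals work function:
φ = hc/λ₀

Calculating:
φ = (6.626×10⁻³⁴ J·s)(3×10⁸ m/s) / (576.7×10⁻⁹ m)
φ = 2.15 eV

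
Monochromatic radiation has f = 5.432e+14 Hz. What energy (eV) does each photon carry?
2.2465 eV

Using E = hf:

E = hf = (6.626×10⁻³⁴ J·s)(5.432e+14 Hz)
E = 2.2465 eV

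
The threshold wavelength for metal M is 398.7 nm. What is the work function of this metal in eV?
3.11 eV

At the threshold wavelength, photon energy equals work function:
φ = hc/λ₀

Calculating:
φ = (6.626×10⁻³⁴ J·s)(3×10⁸ m/s) / (398.7×10⁻⁹ m)
φ = 3.11 eV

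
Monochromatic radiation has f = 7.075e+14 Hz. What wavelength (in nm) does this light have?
423.73 nm

Using the wave equation: c = fλ

Solving for wavelength:
λ = c/f = (3×10⁸ m/s) / (7.075e+14 Hz)
λ = 423.73 nm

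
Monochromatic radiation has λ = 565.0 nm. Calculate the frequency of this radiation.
5.3061e+14 Hz

Using the wave equation: c = fλ

Solving for frequency:
f = c/λ = (3×10⁸ m/s) / (565.0×10⁻⁹ m)
f = 5.3061e+14 Hz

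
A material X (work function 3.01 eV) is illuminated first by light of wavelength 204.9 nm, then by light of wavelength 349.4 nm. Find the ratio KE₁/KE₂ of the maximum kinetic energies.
5.6472

Using Einstein's equation: KE_max = hc/λ - φ

For λ₁ = 204.9 nm:
E₁ = hc/λ₁ = 6.0510 eV
KE₁ = E₁ - φ = 6.0510 - 3.01 = 3.0410 eV

For λ₂ = 349.4 nm:
E₂ = hc/λ₂ = 3.5485 eV
KE₂ = E₂ - φ = 3.5485 - 3.01 = 0.5385 eV

Ratio: KE₁/KE₂ = 3.0410/0.5385 = 5.6472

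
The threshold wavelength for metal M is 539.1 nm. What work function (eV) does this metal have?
2.30 eV

At the threshold wavelength, photon energy equals work function:
φ = hc/λ₀

Calculating:
φ = (6.626×10⁻³⁴ J·s)(3×10⁸ m/s) / (539.1×10⁻⁹ m)
φ = 2.30 eV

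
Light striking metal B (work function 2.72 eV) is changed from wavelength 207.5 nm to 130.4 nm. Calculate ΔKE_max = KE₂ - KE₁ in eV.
3.5328 eV

Using Einstein's equation: KE_max = hc/λ - φ

For λ₁ = 207.5 nm:
KE₁ = hc/λ₁ - φ = 5.9751 - 2.72 = 3.2551 eV

For λ₂ = 130.4 nm:
KE₂ = hc/λ₂ - φ = 9.5080 - 2.72 = 6.7880 eV

Change in KE:
ΔKE = KE₂ - KE₁ = 6.7880 - 3.2551 = 3.5328 eV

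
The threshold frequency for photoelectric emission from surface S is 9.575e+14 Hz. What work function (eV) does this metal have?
3.96 eV

At the threshold frequency, photon energy equals work function:
φ = hf₀

Calculating:
φ = (6.626×10⁻³⁴ J·s)(9.575e+14 Hz)
φ = 3.96 eV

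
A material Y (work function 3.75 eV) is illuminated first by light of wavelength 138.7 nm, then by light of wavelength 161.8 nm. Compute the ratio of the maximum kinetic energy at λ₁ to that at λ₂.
1.3262

Using Einstein's equation: KE_max = hc/λ - φ

For λ₁ = 138.7 nm:
E₁ = hc/λ₁ = 8.9390 eV
KE₁ = E₁ - φ = 8.9390 - 3.75 = 5.1890 eV

For λ₂ = 161.8 nm:
E₂ = hc/λ₂ = 7.6628 eV
KE₂ = E₂ - φ = 7.6628 - 3.75 = 3.9128 eV

Ratio: KE₁/KE₂ = 5.1890/3.9128 = 1.3262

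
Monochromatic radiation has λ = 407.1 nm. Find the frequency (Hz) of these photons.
7.3641e+14 Hz

Using the wave equation: c = fλ

Solving for frequency:
f = c/λ = (3×10⁸ m/s) / (407.1×10⁻⁹ m)
f = 7.3641e+14 Hz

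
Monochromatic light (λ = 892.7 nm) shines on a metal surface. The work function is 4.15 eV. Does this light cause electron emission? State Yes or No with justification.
No

For photoemission, the photon energy must exceed the work function.

Photon energy: E = hc/λ = 1.3889 eV
Work function: φ = 4.15 eV

Since E_photon (1.3889 eV) < φ (4.15 eV), photoemission will NOT occur.
The threshold wavelength is λ₀ = hc/φ = 298.8 nm.
Since 892.7 nm > 298.8 nm, the photons lack sufficient energy.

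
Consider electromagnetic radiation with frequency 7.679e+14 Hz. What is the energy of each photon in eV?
3.1758 eV

Using E = hf:

E = hf = (6.626×10⁻³⁴ J·s)(7.679e+14 Hz)
E = 3.1758 eV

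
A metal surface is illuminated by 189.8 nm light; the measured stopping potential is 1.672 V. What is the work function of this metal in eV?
4.86 eV

The stopping potential gives the maximum kinetic energy: KE_max = eV_s = 1.672 eV

From Einstein's photoelectric equation: KE_max = hc/λ - φ
Rearranging: φ = hc/λ - KE_max

Calculate photon energy:
E_photon = hc/λ = (6.626×10⁻³⁴ J·s)(3×10⁸ m/s) / (189.8×10⁻⁹ m) = 6.5324 eV

Therefore:
φ = 6.5324 - 1.672 = 4.86 eV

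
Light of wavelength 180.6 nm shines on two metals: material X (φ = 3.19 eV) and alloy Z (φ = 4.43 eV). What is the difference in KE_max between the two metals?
1.2400 eV

Using KE_max = hc/λ - φ for each metal:

Photon energy: E = hc/λ = 6.8651 eV

For material X (φ₁ = 3.19 eV):
KE₁ = E - φ₁ = 6.8651 - 3.19 = 3.6751 eV

For alloy Z (φ₂ = 4.43 eV):
KE₂ = E - φ₂ = 6.8651 - 4.43 = 2.4351 eV

Difference:
ΔKE = KE₁ - KE₂ = 3.6751 - 2.4351 = 1.2400 eV

Note: The difference equals the difference in work functions: 4.43 - 3.19 = 1.24 eV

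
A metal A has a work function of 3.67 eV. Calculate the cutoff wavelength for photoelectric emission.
337.83 nm

The threshold wavelength is when the photon energy equals the work function:
hc/λ₀ = φ

Solving for λ₀:
λ₀ = hc/φ = (6.626×10⁻³⁴ J·s)(3×10⁸ m/s) / (3.67 eV × 1.602×10⁻¹⁹ J/eV)
λ₀ = 337.83 nm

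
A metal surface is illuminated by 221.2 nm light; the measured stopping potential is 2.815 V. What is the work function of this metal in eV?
2.79 eV

The stopping potential gives the maximum kinetic energy: KE_max = eV_s = 2.815 eV

From Einstein's photoelectric equation: KE_max = hc/λ - φ
Rearranging: φ = hc/λ - KE_max

Calculate photon energy:
E_photon = hc/λ = (6.626×10⁻³⁴ J·s)(3×10⁸ m/s) / (221.2×10⁻⁹ m) = 5.6051 eV

Therefore:
φ = 5.6051 - 2.815 = 2.79 eV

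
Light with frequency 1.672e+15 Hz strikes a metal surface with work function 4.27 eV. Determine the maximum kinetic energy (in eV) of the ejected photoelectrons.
2.6448 eV

Using Einstein's photoelectric equation: KE_max = hf - φ

First, calculate the photon energy:
E_photon = hf = (6.626×10⁻³⁴ J·s)(1.672e+15 Hz)
E_photon = 6.9148 eV

Then, the maximum kinetic energy:
KE_max = E_photon - φ = 6.9148 eV - 4.27 eV = 2.6448 eV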